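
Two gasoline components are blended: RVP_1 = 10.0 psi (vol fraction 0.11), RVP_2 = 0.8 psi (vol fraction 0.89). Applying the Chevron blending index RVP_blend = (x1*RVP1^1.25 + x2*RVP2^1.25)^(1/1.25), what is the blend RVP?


Chevron index: RVP_blend = (sum xi*RVPi^1.25)^(1/1.25)
RVP^1.25 terms: 0.11 * 10.0^1.25 + 0.89 * 0.8^1.25 = 2.62948
RVP_blend = 2.62948^(1/1.25) = 2.167

2.167 psi


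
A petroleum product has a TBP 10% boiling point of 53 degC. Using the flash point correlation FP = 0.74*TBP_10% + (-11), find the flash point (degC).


FP = 0.74 * 53 + (-11) = 28.22

28.22 degC


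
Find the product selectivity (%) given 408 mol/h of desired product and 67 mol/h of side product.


Selectivity = desired / (desired + undesired) * 100
Total products = 408 + 67 = 475 mol/h
S = 408 / 475 * 100
= 0.8589 * 100
= 85.89 %

85.89 %


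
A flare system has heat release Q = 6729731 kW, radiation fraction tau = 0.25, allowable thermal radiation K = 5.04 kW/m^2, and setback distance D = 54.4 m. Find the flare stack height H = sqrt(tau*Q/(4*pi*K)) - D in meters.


tau*Q/(4*pi*K) = 0.25 * 6729731 / (4 * pi * 5.04) = 26564.2
sqrt(26564.2) = 162.985
H = 162.985 - 54.4 = 108.6

108.6 m


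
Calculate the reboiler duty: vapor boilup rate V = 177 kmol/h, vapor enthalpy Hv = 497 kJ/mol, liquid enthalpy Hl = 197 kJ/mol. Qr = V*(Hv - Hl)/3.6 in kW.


Qr = 177 * (497 - 197) / 3.6 = 177 * 300 / 3.6 = 14750

14750 kW


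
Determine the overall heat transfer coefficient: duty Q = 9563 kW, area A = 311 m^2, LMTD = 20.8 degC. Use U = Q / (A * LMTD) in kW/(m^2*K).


From Q = U*A*LMTD, U = Q / (A * LMTD)
U = 9563 / (311 * 20.8) = 9563 / 6468.8 = 1.478

1.478 kW/(m^2*K)


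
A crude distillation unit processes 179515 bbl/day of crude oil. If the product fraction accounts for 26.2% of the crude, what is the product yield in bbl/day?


Crude throughput = 179515 bbl/day
Fraction yield = 26.2%
yield = throughput * fraction / 100
yield = 179515 * 26.2 / 100 = 47032.93

47032.93 bbl/day


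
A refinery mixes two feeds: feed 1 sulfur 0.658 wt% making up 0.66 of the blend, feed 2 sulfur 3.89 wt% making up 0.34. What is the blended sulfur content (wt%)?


Linear sulfur blending: S_blend = x1*S1 + x2*S2
Contribution 1: 0.66 * 0.658 = 0.43428 wt%
Contribution 2: 0.34 * 3.89 = 1.3226 wt%
S_blend = 0.43428 + 1.3226 = 1.75688

1.75688 wt%


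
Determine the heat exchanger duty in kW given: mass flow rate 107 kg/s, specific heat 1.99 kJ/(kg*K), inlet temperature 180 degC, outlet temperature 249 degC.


Q = m_dot * cp * delta_T
delta_T = 249 - 180 = 69 K
Q = 107 * 1.99 * 69
= 212.93 * 69
= 14692.17 kW

14692.17 kW


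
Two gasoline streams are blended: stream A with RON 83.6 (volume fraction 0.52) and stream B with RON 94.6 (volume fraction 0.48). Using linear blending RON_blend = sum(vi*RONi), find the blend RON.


Linear blending: RON_blend = sum(vi * RONi)
Contribution 1: 0.52 * 83.6 = 43.472
Contribution 2: 0.48 * 94.6 = 45.408
RON_blend = 43.472 + 45.408 = 88.88

88.88


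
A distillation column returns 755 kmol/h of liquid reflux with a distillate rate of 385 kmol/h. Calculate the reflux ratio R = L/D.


Reflux ratio definition: R = L / D (liquid returned / distillate withdrawn)
L = 755 kmol/h, D = 385 kmol/h
R = 755 / 385 = 1.961

1.961


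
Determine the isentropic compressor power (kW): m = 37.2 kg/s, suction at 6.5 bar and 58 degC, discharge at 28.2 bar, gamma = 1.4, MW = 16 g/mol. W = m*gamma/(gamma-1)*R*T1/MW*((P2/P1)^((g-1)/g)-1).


Isentropic work: W = m*(gamma/(gamma-1))*(R*T1/MW)*((P2/P1)^((gamma-1)/gamma) - 1)
T1 = 58 + 273.15 = 331.15 K
Pressure ratio = 28.2 / 6.5 = 4.33846
Exponent = (1.4 - 1)/1.4 = 0.285714
(P2/P1)^exp - 1 = 4.33846^0.285714 - 1 = 0.520883
W = 37.2 * 1.4 / 0.4 * 8.314 * 331.15 / 16 * 0.520883 = 11670

11670 kW


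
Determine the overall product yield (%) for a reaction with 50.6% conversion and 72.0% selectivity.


Overall yield = conversion (%) * selectivity (%) / 100
Conversion = 50.6%, Selectivity = 72.0%
Y = 50.6 * 72.0 / 100
= 36.432 %

36.432 %


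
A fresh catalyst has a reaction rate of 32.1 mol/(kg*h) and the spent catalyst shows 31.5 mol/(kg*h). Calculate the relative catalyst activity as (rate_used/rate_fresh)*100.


Activity (%) = (rate_used / rate_fresh) * 100
rate_used = 31.5, rate_fresh = 32.1
= (31.5 / 32.1) * 100
= 0.9813 * 100 = 98.13

98.13 %


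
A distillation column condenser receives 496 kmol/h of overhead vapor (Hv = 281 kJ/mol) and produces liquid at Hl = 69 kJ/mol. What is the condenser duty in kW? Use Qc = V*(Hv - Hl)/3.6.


Qc = 496 * (281 - 69) / 3.6 = 496 * 212 / 3.6 = 29210

29210 kW


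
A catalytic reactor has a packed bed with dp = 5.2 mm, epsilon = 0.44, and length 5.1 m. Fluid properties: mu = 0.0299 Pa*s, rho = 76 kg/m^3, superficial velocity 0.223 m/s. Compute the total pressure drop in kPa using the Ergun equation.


dp = 5.2 mm = 0.0052 m
Viscous term = 150*0.0299*0.223*(1-0.44)^2 / (0.0052^2*0.44^3) = 136169
Inertial term = 1.75*76*0.223^2*(1-0.44) / (0.0052*0.44^3) = 8361.57
dP/L = 136169 + 8361.57 = 144531 Pa/m
dP = 144531 * 5.1 / 1000 = 737.1 kPa

737.1 kPa


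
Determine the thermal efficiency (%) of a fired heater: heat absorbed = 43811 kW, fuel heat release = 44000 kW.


Furnace efficiency = Q_absorbed / Q_fuel * 100
= 43811 / 44000 * 100 = 99.57

99.57 %


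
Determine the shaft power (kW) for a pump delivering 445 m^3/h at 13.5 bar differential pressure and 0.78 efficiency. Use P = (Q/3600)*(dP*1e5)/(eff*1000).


Q = 445 / 3600 = 0.123611 m^3/s
P = 0.123611 * (13.5 * 1e5) / 0.78 / 1000 = 213.9

213.9 kW


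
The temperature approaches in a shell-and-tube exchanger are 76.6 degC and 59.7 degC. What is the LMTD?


LMTD = (dT1 - dT2) / ln(dT1/dT2)
= (76.6 - 59.7) / ln(76.6 / 59.7) = 16.9 / 0.249265 = 67.80

67.80 degC


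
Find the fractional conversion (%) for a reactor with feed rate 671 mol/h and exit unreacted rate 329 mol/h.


X = (F_in - F_out) / F_in * 100
Moles reacted = 671 - 329 = 342
X = 342 / 671 * 100
= 0.5097 * 100
= 50.97 %

50.97 %


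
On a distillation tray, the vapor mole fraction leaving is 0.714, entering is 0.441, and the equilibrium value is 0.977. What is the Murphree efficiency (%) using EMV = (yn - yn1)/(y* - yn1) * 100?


Murphree vapor efficiency: EMV = (y_n - y_(n-1)) / (y*_n - y_(n-1)) * 100
EMV = (0.714 - 0.441) / (0.977 - 0.441) * 100 = 0.273 / 0.536 * 100 = 50.93

50.93 %


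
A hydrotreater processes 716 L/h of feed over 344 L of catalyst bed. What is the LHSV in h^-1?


LHSV = volumetric feed rate / catalyst volume
= 716 L/h / 344 L
= 2.081 h^-1

2.081 h^-1


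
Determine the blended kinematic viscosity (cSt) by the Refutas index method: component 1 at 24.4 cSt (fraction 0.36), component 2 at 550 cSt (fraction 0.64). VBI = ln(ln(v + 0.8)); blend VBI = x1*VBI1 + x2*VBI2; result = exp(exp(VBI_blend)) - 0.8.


Refutas method: VBN_i = 14.534*ln(ln(visc_i + 0.8)) + 10.975, blended linearly by mass fraction; since VBN is linear in VBI_i = ln(ln(visc_i + 0.8)) and the fractions sum to 1, blend VBI directly: visc = exp(exp(VBI_blend)) - 0.8
VBI_1 = ln(ln(24.4 + 0.8)) = 1.1715
VBI_2 = ln(ln(550 + 0.8)) = 1.84235
VBI_blend = 0.36 * 1.1715 + 0.64 * 1.84235 = 1.60084
visc_blend = exp(exp(1.60084)) - 0.8 = 141.4

141.4 cSt


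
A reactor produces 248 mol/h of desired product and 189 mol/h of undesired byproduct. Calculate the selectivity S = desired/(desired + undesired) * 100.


Selectivity = desired / (desired + undesired) * 100
Total products = 248 + 189 = 437 mol/h
S = 248 / 437 * 100
= 0.5675 * 100
= 56.75 %

56.75 %


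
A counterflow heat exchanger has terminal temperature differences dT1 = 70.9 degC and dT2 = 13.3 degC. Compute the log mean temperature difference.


LMTD = (dT1 - dT2) / ln(dT1/dT2)
= (70.9 - 13.3) / ln(70.9 / 13.3) = 57.6 / 1.67351 = 34.42

34.42 degC


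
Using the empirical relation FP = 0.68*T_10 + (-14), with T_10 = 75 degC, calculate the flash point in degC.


FP = 0.68 * 75 + (-14) = 37

37 degC


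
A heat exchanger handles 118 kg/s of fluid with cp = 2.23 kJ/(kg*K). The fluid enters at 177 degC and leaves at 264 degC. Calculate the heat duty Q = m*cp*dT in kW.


Q = m_dot * cp * delta_T
delta_T = 264 - 177 = 87 K
Q = 118 * 2.23 * 87
= 263.14 * 87
= 22893.18 kW

22893.18 kW


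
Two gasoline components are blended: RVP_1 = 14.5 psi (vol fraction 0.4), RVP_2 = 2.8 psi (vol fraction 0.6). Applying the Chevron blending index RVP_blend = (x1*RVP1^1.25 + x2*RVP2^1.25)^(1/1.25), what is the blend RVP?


Chevron index: RVP_blend = (sum xi*RVPi^1.25)^(1/1.25)
RVP^1.25 terms: 0.4 * 14.5^1.25 + 0.6 * 2.8^1.25 = 13.4912
RVP_blend = 13.4912^(1/1.25) = 8.018

8.018 psi


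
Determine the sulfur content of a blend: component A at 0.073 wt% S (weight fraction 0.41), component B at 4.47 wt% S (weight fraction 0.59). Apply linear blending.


Linear sulfur blending: S_blend = x1*S1 + x2*S2
Contribution 1: 0.41 * 0.073 = 0.02993 wt%
Contribution 2: 0.59 * 4.47 = 2.6373 wt%
S_blend = 0.02993 + 2.6373 = 2.66723

2.66723 wt%


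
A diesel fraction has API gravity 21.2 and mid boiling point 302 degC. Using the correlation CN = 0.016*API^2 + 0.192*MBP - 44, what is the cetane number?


CN = 0.016 * 21.2^2 + 0.192 * 302 - 44
CN = 7.19104 + 57.984 - 44 = 21.17504

21.17504


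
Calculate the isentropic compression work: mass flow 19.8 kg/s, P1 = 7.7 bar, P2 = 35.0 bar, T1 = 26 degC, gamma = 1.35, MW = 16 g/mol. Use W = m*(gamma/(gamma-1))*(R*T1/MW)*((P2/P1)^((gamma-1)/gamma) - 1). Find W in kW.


Isentropic work: W = m*(gamma/(gamma-1))*(R*T1/MW)*((P2/P1)^((gamma-1)/gamma) - 1)
T1 = 26 + 273.15 = 299.15 K
Pressure ratio = 35.0 / 7.7 = 4.54545
Exponent = (1.35 - 1)/1.35 = 0.259259
(P2/P1)^exp - 1 = 4.54545^0.259259 - 1 = 0.480753
W = 19.8 * 1.35 / 0.35 * 8.314 * 299.15 / 16 * 0.480753 = 5707

5707 kW


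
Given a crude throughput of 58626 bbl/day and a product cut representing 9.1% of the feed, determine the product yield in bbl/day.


Crude throughput = 58626 bbl/day
Fraction yield = 9.1%
yield = throughput * fraction / 100
yield = 58626 * 9.1 / 100 = 5334.966

5334.966 bbl/day


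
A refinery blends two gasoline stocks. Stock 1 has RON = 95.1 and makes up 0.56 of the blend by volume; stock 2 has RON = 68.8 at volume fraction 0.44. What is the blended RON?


Linear blending: RON_blend = sum(vi * RONi)
Contribution 1: 0.56 * 95.1 = 53.256
Contribution 2: 0.44 * 68.8 = 30.272
RON_blend = 53.256 + 30.272 = 83.528

83.528


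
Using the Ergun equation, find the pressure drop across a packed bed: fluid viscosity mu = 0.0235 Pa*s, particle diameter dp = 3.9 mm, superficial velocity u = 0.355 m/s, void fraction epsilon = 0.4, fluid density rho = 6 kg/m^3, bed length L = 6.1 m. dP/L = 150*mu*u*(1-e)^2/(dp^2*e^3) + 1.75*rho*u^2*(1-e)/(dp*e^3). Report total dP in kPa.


dp = 3.9 mm = 0.0039 m
Viscous term = 150*0.0235*0.355*(1-0.4)^2 / (0.0039^2*0.4^3) = 462787
Inertial term = 1.75*6*0.355^2*(1-0.4) / (0.0039*0.4^3) = 3180.92
dP/L = 462787 + 3180.92 = 465968 Pa/m
dP = 465968 * 6.1 / 1000 = 2842 kPa

2842 kPa


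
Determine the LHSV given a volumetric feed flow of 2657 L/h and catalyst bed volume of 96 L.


LHSV = volumetric feed rate / catalyst volume
= 2657 L/h / 96 L
= 27.68 h^-1

27.68 h^-1


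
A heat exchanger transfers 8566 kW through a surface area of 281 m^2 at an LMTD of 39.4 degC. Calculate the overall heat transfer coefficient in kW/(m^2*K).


From Q = U*A*LMTD, U = Q / (A * LMTD)
U = 8566 / (281 * 39.4) = 8566 / 11071.4 = 0.7737

0.7737 kW/(m^2*K)


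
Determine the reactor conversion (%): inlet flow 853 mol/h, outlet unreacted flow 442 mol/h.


X = (F_in - F_out) / F_in * 100
Moles reacted = 853 - 442 = 411
X = 411 / 853 * 100
= 0.4818 * 100
= 48.18 %

48.18 %


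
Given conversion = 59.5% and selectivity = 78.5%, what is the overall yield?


Overall yield = conversion (%) * selectivity (%) / 100
Conversion = 59.5%, Selectivity = 78.5%
Y = 59.5 * 78.5 / 100
= 46.7075 %

46.7075 %


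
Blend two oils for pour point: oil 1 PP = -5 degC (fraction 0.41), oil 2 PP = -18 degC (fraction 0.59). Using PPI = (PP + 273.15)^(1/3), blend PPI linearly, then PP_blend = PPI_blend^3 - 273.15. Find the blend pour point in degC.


PPI_1 = (-5 + 273.15)^(1/3) = 6.448508
PPI_2 = (-18 + 273.15)^(1/3) = 6.342569
PPI_blend = 0.41 * 6.448508 + 0.59 * 6.342569 = 6.386004
PP_blend = 6.386004^3 - 273.15 = 260.4279 - 273.15 = -12.72

-12.72 degC


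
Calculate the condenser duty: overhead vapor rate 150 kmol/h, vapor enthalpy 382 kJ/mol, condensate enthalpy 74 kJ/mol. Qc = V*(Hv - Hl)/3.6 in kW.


Qc = 150 * (382 - 74) / 3.6 = 150 * 308 / 3.6 = 12830

12830 kW


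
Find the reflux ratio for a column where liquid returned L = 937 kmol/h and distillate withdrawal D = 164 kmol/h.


Reflux ratio definition: R = L / D (liquid returned / distillate withdrawn)
L = 937 kmol/h, D = 164 kmol/h
R = 937 / 164 = 5.713

5.713


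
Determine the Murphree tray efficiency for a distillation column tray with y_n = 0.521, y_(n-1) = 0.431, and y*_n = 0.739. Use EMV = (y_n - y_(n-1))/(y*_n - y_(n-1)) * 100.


Murphree vapor efficiency: EMV = (y_n - y_(n-1)) / (y*_n - y_(n-1)) * 100
EMV = (0.521 - 0.431) / (0.739 - 0.431) * 100 = 0.09 / 0.308 * 100 = 29.22

29.22 %


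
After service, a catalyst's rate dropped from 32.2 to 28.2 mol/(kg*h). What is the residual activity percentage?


Activity (%) = (rate_used / rate_fresh) * 100
rate_used = 28.2, rate_fresh = 32.2
= (28.2 / 32.2) * 100
= 0.8758 * 100 = 87.58

87.58 %


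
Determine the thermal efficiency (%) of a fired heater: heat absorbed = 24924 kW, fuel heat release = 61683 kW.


Furnace efficiency = Q_absorbed / Q_fuel * 100
= 24924 / 61683 * 100 = 40.41

40.41 %


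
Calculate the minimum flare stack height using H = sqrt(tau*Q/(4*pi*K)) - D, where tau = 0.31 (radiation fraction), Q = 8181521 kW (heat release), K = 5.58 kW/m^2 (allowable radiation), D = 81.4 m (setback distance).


tau*Q/(4*pi*K) = 0.31 * 8181521 / (4 * pi * 5.58) = 36170.3
sqrt(36170.3) = 190.185
H = 190.185 - 81.4 = 108.8

108.8 m


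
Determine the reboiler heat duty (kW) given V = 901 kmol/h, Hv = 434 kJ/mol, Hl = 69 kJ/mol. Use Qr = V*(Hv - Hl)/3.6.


Qr = 901 * (434 - 69) / 3.6 = 901 * 365 / 3.6 = 91350

91350 kW


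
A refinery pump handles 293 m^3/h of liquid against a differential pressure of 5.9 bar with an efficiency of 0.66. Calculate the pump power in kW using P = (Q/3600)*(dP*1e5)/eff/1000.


Q = 293 / 3600 = 0.0813889 m^3/s
P = 0.0813889 * (5.9 * 1e5) / 0.66 / 1000 = 72.76

72.76 kW


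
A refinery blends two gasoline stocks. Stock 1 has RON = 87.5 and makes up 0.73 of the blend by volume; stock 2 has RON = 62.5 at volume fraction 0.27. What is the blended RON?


Linear blending: RON_blend = sum(vi * RONi)
Contribution 1: 0.73 * 87.5 = 63.875
Contribution 2: 0.27 * 62.5 = 16.875
RON_blend = 63.875 + 16.875 = 80.75

80.75


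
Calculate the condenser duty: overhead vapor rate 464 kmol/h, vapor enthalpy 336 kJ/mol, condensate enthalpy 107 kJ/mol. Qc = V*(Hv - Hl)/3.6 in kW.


Qc = 464 * (336 - 107) / 3.6 = 464 * 229 / 3.6 = 29520

29520 kW


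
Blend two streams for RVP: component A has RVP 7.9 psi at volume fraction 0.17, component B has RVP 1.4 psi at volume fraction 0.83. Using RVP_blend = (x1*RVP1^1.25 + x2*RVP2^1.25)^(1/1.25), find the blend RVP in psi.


Chevron index: RVP_blend = (sum xi*RVPi^1.25)^(1/1.25)
RVP^1.25 terms: 0.17 * 7.9^1.25 + 0.83 * 1.4^1.25 = 3.51553
RVP_blend = 3.51553^(1/1.25) = 2.734

2.734 psi


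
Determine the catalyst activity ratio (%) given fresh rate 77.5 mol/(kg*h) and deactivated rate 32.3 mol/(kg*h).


Activity (%) = (rate_used / rate_fresh) * 100
rate_used = 32.3, rate_fresh = 77.5
= (32.3 / 77.5) * 100
= 0.4168 * 100 = 41.68

41.68 %


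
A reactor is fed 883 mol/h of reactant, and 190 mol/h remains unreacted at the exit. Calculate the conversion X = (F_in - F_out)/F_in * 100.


X = (F_in - F_out) / F_in * 100
Moles reacted = 883 - 190 = 693
X = 693 / 883 * 100
= 0.7848 * 100
= 78.48 %

78.48 %


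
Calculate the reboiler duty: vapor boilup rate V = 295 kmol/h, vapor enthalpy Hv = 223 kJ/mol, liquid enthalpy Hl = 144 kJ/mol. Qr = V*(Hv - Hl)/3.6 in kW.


Qr = 295 * (223 - 144) / 3.6 = 295 * 79 / 3.6 = 6474

6474 kW


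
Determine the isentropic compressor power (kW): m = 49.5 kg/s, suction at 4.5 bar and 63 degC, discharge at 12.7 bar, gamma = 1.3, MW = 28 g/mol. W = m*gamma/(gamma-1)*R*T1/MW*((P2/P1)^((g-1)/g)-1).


Isentropic work: W = m*(gamma/(gamma-1))*(R*T1/MW)*((P2/P1)^((gamma-1)/gamma) - 1)
T1 = 63 + 273.15 = 336.15 K
Pressure ratio = 12.7 / 4.5 = 2.82222
Exponent = (1.3 - 1)/1.3 = 0.230769
(P2/P1)^exp - 1 = 2.82222^0.230769 - 1 = 0.270523
W = 49.5 * 1.3 / 0.3 * 8.314 * 336.15 / 28 * 0.270523 = 5792

5792 kW


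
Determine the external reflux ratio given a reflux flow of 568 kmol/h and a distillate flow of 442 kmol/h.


Reflux ratio definition: R = L / D (liquid returned / distillate withdrawn)
L = 568 kmol/h, D = 442 kmol/h
R = 568 / 442 = 1.285

1.285


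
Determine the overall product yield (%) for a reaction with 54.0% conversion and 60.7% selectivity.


Overall yield = conversion (%) * selectivity (%) / 100
Conversion = 54.0%, Selectivity = 60.7%
Y = 54.0 * 60.7 / 100
= 32.778 %

32.778 %


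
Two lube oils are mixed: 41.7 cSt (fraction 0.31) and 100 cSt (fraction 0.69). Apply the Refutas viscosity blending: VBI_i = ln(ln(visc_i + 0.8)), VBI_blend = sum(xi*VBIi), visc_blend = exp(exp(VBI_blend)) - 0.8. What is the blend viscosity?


Refutas method: VBN_i = 14.534*ln(ln(visc_i + 0.8)) + 10.975, blended linearly by mass fraction; since VBN is linear in VBI_i = ln(ln(visc_i + 0.8)) and the fractions sum to 1, blend VBI directly: visc = exp(exp(VBI_blend)) - 0.8
VBI_1 = ln(ln(41.7 + 0.8)) = 1.32162
VBI_2 = ln(ln(100 + 0.8)) = 1.52891
VBI_blend = 0.31 * 1.32162 + 0.69 * 1.52891 = 1.46465
visc_blend = exp(exp(1.46465)) - 0.8 = 74.84

74.84 cSt


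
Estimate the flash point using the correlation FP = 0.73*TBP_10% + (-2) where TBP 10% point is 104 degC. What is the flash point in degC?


FP = 0.73 * 104 + (-2) = 73.92

73.92 degC


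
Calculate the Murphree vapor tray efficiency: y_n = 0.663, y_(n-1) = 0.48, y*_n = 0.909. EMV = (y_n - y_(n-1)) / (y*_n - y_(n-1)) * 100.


Murphree vapor efficiency: EMV = (y_n - y_(n-1)) / (y*_n - y_(n-1)) * 100
EMV = (0.663 - 0.48) / (0.909 - 0.48) * 100 = 0.183 / 0.429 * 100 = 42.66

42.66 %


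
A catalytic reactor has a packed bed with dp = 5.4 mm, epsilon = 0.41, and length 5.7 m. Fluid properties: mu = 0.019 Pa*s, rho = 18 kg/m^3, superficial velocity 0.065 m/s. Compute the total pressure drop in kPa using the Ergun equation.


dp = 5.4 mm = 0.0054 m
Viscous term = 150*0.019*0.065*(1-0.41)^2 / (0.0054^2*0.41^3) = 32086.6
Inertial term = 1.75*18*0.065^2*(1-0.41) / (0.0054*0.41^3) = 210.981
dP/L = 32086.6 + 210.981 = 32297.6 Pa/m
dP = 32297.6 * 5.7 / 1000 = 184.1 kPa

184.1 kPa


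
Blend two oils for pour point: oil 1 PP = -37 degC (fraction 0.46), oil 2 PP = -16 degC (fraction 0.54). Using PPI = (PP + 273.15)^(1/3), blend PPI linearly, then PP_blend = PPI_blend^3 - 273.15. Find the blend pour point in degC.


PPI_1 = (-37 + 273.15)^(1/3) = 6.181056
PPI_2 = (-16 + 273.15)^(1/3) = 6.359098
PPI_blend = 0.46 * 6.181056 + 0.54 * 6.359098 = 6.277199
PP_blend = 6.277199^3 - 273.15 = 247.3419 - 273.15 = -25.81

-25.81 degC


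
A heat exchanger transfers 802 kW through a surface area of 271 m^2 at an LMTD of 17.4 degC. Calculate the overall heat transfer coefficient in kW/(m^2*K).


From Q = U*A*LMTD, U = Q / (A * LMTD)
U = 802 / (271 * 17.4) = 802 / 4715.4 = 0.1701

0.1701 kW/(m^2*K)


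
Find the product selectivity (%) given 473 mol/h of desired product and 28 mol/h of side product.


Selectivity = desired / (desired + undesired) * 100
Total products = 473 + 28 = 501 mol/h
S = 473 / 501 * 100
= 0.9441 * 100
= 94.41 %

94.41 %


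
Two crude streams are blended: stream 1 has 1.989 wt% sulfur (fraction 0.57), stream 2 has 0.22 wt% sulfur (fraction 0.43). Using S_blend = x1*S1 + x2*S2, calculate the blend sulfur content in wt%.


Linear sulfur blending: S_blend = x1*S1 + x2*S2
Contribution 1: 0.57 * 1.989 = 1.13373 wt%
Contribution 2: 0.43 * 0.22 = 0.0946 wt%
S_blend = 1.13373 + 0.0946 = 1.22833

1.22833 wt%


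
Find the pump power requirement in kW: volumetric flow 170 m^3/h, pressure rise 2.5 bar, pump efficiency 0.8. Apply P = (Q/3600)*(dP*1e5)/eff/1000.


Q = 170 / 3600 = 0.0472222 m^3/s
P = 0.0472222 * (2.5 * 1e5) / 0.8 / 1000 = 14.76

14.76 kW


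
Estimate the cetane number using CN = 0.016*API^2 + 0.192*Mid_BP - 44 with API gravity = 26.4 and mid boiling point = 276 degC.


CN = 0.016 * 26.4^2 + 0.192 * 276 - 44
CN = 11.15136 + 52.992 - 44 = 20.14336

20.14336


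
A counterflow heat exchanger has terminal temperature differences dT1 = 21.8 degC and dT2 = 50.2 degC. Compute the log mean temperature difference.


LMTD = (dT1 - dT2) / ln(dT1/dT2)
= (21.8 - 50.2) / ln(21.8 / 50.2) = -28.4 / -0.834105 = 34.05

34.05 degC


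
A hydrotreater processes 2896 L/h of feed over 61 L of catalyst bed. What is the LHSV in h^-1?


LHSV = volumetric feed rate / catalyst volume
= 2896 L/h / 61 L
= 47.48 h^-1

47.48 h^-1


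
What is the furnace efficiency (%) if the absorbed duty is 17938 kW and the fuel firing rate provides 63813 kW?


Furnace efficiency = Q_absorbed / Q_fuel * 100
= 17938 / 63813 * 100 = 28.11

28.11 %


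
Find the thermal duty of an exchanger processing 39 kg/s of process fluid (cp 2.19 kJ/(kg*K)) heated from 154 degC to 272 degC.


Q = m_dot * cp * delta_T
delta_T = 272 - 154 = 118 K
Q = 39 * 2.19 * 118
= 85.41 * 118
= 10078.38 kW

10078.38 kW


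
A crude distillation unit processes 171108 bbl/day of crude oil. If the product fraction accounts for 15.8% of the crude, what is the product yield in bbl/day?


Crude throughput = 171108 bbl/day
Fraction yield = 15.8%
yield = throughput * fraction / 100
yield = 171108 * 15.8 / 100 = 27035.064

27035.064 bbl/day


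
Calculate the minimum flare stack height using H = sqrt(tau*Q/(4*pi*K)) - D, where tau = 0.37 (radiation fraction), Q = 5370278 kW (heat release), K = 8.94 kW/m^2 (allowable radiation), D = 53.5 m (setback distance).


tau*Q/(4*pi*K) = 0.37 * 5370278 / (4 * pi * 8.94) = 17686.9
sqrt(17686.9) = 132.992
H = 132.992 - 53.5 = 79.49

79.49 m


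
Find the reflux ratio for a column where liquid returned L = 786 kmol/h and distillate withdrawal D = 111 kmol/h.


Reflux ratio definition: R = L / D (liquid returned / distillate withdrawn)
L = 786 kmol/h, D = 111 kmol/h
R = 786 / 111 = 7.081

7.081


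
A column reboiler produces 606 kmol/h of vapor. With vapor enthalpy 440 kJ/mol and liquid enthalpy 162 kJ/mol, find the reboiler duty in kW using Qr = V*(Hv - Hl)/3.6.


Qr = 606 * (440 - 162) / 3.6 = 606 * 278 / 3.6 = 46800

46800 kW


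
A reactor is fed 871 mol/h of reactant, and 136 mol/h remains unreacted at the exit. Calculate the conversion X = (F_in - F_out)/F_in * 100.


X = (F_in - F_out) / F_in * 100
Moles reacted = 871 - 136 = 735
X = 735 / 871 * 100
= 0.8439 * 100
= 84.39 %

84.39 %


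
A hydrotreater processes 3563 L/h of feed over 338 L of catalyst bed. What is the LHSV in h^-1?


LHSV = volumetric feed rate / catalyst volume
= 3563 L/h / 338 L
= 10.54 h^-1

10.54 h^-1


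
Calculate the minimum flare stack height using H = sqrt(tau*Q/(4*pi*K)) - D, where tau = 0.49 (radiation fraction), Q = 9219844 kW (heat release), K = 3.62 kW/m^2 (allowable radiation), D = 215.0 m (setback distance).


tau*Q/(4*pi*K) = 0.49 * 9219844 / (4 * pi * 3.62) = 99311.9
sqrt(99311.9) = 315.138
H = 315.138 - 215.0 = 100.1

100.1 m


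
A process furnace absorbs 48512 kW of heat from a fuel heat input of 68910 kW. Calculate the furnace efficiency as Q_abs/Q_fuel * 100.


Furnace efficiency = Q_absorbed / Q_fuel * 100
= 48512 / 68910 * 100 = 70.40

70.40 %


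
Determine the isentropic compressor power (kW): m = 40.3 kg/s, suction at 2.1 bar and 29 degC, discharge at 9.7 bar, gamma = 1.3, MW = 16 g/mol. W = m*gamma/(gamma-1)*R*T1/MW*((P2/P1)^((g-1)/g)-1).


Isentropic work: W = m*(gamma/(gamma-1))*(R*T1/MW)*((P2/P1)^((gamma-1)/gamma) - 1)
T1 = 29 + 273.15 = 302.15 K
Pressure ratio = 9.7 / 2.1 = 4.61905
Exponent = (1.3 - 1)/1.3 = 0.230769
(P2/P1)^exp - 1 = 4.61905^0.230769 - 1 = 0.423502
W = 40.3 * 1.3 / 0.3 * 8.314 * 302.15 / 16 * 0.423502 = 11610

11610 kW


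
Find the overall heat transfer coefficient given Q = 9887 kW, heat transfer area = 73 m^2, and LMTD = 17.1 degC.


From Q = U*A*LMTD, U = Q / (A * LMTD)
U = 9887 / (73 * 17.1) = 9887 / 1248.3 = 7.920

7.920 kW/(m^2*K)


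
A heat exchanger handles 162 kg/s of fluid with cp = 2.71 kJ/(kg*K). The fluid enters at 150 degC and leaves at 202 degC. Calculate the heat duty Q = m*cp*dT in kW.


Q = m_dot * cp * delta_T
delta_T = 202 - 150 = 52 K
Q = 162 * 2.71 * 52
= 439.02 * 52
= 22829.04 kW

22829.04 kW


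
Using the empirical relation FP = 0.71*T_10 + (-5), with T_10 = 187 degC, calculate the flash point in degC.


FP = 0.71 * 187 + (-5) = 127.77

127.77 degC


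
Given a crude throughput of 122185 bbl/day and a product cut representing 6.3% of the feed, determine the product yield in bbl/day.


Crude throughput = 122185 bbl/day
Fraction yield = 6.3%
yield = throughput * fraction / 100
yield = 122185 * 6.3 / 100 = 7697.655

7697.655 bbl/day


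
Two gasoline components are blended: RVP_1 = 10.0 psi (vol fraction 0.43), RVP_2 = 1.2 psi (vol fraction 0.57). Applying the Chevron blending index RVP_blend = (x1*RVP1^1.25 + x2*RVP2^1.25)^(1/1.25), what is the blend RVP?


Chevron index: RVP_blend = (sum xi*RVPi^1.25)^(1/1.25)
RVP^1.25 terms: 0.43 * 10.0^1.25 + 0.57 * 1.2^1.25 = 8.3625
RVP_blend = 8.3625^(1/1.25) = 5.469

5.469 psi


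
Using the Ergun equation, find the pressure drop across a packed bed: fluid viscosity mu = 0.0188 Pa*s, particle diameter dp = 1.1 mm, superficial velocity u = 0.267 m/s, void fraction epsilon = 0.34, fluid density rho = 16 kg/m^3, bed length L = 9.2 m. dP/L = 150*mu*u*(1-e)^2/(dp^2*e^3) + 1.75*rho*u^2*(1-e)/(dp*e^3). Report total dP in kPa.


dp = 1.1 mm = 0.0011 m
Viscous term = 150*0.0188*0.267*(1-0.34)^2 / (0.0011^2*0.34^3) = 6896460
Inertial term = 1.75*16*0.267^2*(1-0.34) / (0.0011*0.34^3) = 30471.6
dP/L = 6896460 + 30471.6 = 6926930 Pa/m
dP = 6926930 * 9.2 / 1000 = 63730 kPa

63730 kPa


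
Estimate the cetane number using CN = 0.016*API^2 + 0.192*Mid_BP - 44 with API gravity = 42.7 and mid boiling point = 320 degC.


CN = 0.016 * 42.7^2 + 0.192 * 320 - 44
CN = 29.17264 + 61.44 - 44 = 46.61264

46.61264


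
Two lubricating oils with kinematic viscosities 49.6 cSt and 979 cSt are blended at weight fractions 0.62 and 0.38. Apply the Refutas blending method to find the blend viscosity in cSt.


Refutas method: VBN_i = 14.534*ln(ln(visc_i + 0.8)) + 10.975, blended linearly by mass fraction; since VBN is linear in VBI_i = ln(ln(visc_i + 0.8)) and the fractions sum to 1, blend VBI directly: visc = exp(exp(VBI_blend)) - 0.8
VBI_1 = ln(ln(49.6 + 0.8)) = 1.36609
VBI_2 = ln(ln(979 + 0.8)) = 1.92969
VBI_blend = 0.62 * 1.36609 + 0.38 * 1.92969 = 1.58026
visc_blend = exp(exp(1.58026)) - 0.8 = 127.7

127.7 cSt


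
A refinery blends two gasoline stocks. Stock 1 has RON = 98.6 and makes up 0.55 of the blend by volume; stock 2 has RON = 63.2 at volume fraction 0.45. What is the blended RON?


Linear blending: RON_blend = sum(vi * RONi)
Contribution 1: 0.55 * 98.6 = 54.23
Contribution 2: 0.45 * 63.2 = 28.44
RON_blend = 54.23 + 28.44 = 82.67

82.67


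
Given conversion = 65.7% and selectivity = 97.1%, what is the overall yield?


Overall yield = conversion (%) * selectivity (%) / 100
Conversion = 65.7%, Selectivity = 97.1%
Y = 65.7 * 97.1 / 100
= 63.7947 %

63.7947 %


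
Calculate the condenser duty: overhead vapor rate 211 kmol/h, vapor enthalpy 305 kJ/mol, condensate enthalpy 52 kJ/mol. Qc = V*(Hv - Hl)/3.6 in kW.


Qc = 211 * (305 - 52) / 3.6 = 211 * 253 / 3.6 = 14830

14830 kW


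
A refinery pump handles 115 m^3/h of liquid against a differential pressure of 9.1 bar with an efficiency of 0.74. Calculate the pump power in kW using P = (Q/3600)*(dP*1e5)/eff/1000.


Q = 115 / 3600 = 0.0319444 m^3/s
P = 0.0319444 * (9.1 * 1e5) / 0.74 / 1000 = 39.28

39.28 kW


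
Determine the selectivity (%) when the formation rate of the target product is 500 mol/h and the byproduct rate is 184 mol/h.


Selectivity = desired / (desired + undesired) * 100
Total products = 500 + 184 = 684 mol/h
S = 500 / 684 * 100
= 0.7310 * 100
= 73.10 %

73.10 %


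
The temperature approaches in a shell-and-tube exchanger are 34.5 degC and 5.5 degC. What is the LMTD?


LMTD = (dT1 - dT2) / ln(dT1/dT2)
= (34.5 - 5.5) / ln(34.5 / 5.5) = 29 / 1.83621 = 15.79

15.79 degC


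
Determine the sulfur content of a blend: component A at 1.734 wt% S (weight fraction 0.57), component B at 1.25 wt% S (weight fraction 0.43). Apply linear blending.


Linear sulfur blending: S_blend = x1*S1 + x2*S2
Contribution 1: 0.57 * 1.734 = 0.98838 wt%
Contribution 2: 0.43 * 1.25 = 0.5375 wt%
S_blend = 0.98838 + 0.5375 = 1.52588

1.52588 wt%


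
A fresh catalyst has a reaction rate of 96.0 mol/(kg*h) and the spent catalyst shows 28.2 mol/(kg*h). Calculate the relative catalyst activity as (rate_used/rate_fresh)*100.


Activity (%) = (rate_used / rate_fresh) * 100
rate_used = 28.2, rate_fresh = 96.0
= (28.2 / 96.0) * 100
= 0.2938 * 100 = 29.38

29.38 %


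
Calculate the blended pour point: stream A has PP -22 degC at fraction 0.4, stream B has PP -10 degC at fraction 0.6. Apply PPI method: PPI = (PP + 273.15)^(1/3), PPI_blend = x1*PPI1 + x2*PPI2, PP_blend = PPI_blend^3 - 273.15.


PPI_1 = (-22 + 273.15)^(1/3) = 6.30925
PPI_2 = (-10 + 273.15)^(1/3) = 6.408176
PPI_blend = 0.4 * 6.30925 + 0.6 * 6.408176 = 6.368606
PP_blend = 6.368606^3 - 273.15 = 258.3052 - 273.15 = -14.84

-14.84 degC


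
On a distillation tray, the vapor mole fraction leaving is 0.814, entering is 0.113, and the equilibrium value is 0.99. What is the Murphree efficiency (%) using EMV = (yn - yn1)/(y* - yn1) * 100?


Murphree vapor efficiency: EMV = (y_n - y_(n-1)) / (y*_n - y_(n-1)) * 100
EMV = (0.814 - 0.113) / (0.99 - 0.113) * 100 = 0.701 / 0.877 * 100 = 79.93

79.93 %


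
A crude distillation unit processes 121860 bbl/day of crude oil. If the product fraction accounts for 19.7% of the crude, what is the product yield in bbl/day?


Crude throughput = 121860 bbl/day
Fraction yield = 19.7%
yield = throughput * fraction / 100
yield = 121860 * 19.7 / 100 = 24006.42

24006.42 bbl/day


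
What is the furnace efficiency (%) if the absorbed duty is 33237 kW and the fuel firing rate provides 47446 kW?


Furnace efficiency = Q_absorbed / Q_fuel * 100
= 33237 / 47446 * 100 = 70.05

70.05 %


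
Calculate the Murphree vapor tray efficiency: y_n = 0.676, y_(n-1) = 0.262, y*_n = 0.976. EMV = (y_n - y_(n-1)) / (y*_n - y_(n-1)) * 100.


Murphree vapor efficiency: EMV = (y_n - y_(n-1)) / (y*_n - y_(n-1)) * 100
EMV = (0.676 - 0.262) / (0.976 - 0.262) * 100 = 0.414 / 0.714 * 100 = 57.98

57.98 %


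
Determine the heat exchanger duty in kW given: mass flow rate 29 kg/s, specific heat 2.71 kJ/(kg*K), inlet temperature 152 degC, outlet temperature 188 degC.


Q = m_dot * cp * delta_T
delta_T = 188 - 152 = 36 K
Q = 29 * 2.71 * 36
= 78.59 * 36
= 2829.24 kW

2829.24 kW


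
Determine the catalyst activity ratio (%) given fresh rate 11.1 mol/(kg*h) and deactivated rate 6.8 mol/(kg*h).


Activity (%) = (rate_used / rate_fresh) * 100
rate_used = 6.8, rate_fresh = 11.1
= (6.8 / 11.1) * 100
= 0.6126 * 100 = 61.26

61.26 %


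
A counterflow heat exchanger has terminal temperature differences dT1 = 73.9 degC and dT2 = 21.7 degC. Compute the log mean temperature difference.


LMTD = (dT1 - dT2) / ln(dT1/dT2)
= (73.9 - 21.7) / ln(73.9 / 21.7) = 52.2 / 1.2254 = 42.60

42.60 degC


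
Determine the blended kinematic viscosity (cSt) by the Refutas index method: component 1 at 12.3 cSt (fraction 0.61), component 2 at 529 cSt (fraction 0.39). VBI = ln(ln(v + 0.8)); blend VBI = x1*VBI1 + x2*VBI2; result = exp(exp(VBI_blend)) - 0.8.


Refutas method: VBN_i = 14.534*ln(ln(visc_i + 0.8)) + 10.975, blended linearly by mass fraction; since VBN is linear in VBI_i = ln(ln(visc_i + 0.8)) and the fractions sum to 1, blend VBI directly: visc = exp(exp(VBI_blend)) - 0.8
VBI_1 = ln(ln(12.3 + 0.8)) = 0.944922
VBI_2 = ln(ln(529 + 0.8)) = 1.83617
VBI_blend = 0.61 * 0.944922 + 0.39 * 1.83617 = 1.29251
visc_blend = exp(exp(1.29251)) - 0.8 = 37.36

37.36 cSt


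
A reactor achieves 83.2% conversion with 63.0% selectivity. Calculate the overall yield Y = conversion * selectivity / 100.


Overall yield = conversion (%) * selectivity (%) / 100
Conversion = 83.2%, Selectivity = 63.0%
Y = 83.2 * 63.0 / 100
= 52.416 %

52.416 %


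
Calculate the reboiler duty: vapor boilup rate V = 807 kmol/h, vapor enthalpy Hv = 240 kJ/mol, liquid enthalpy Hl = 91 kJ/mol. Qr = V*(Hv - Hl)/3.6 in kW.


Qr = 807 * (240 - 91) / 3.6 = 807 * 149 / 3.6 = 33400

33400 kW


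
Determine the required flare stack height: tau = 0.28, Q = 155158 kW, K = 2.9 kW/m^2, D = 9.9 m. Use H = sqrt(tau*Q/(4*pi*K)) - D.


tau*Q/(4*pi*K) = 0.28 * 155158 / (4 * pi * 2.9) = 1192.13
sqrt(1192.13) = 34.5272
H = 34.5272 - 9.9 = 24.63

24.63 m


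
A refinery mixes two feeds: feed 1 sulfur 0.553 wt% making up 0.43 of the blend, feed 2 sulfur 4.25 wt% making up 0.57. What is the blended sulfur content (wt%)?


Linear sulfur blending: S_blend = x1*S1 + x2*S2
Contribution 1: 0.43 * 0.553 = 0.23779 wt%
Contribution 2: 0.57 * 4.25 = 2.4225 wt%
S_blend = 0.23779 + 2.4225 = 2.66029

2.66029 wt%


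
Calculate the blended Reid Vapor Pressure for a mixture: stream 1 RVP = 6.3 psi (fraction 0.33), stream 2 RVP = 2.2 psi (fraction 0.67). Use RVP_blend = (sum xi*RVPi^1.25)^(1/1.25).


Chevron index: RVP_blend = (sum xi*RVPi^1.25)^(1/1.25)
RVP^1.25 terms: 0.33 * 6.3^1.25 + 0.67 * 2.2^1.25 = 5.0889
RVP_blend = 5.0889^(1/1.25) = 3.675

3.675 psi


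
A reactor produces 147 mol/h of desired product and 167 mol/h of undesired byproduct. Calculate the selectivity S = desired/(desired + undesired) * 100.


Selectivity = desired / (desired + undesired) * 100
Total products = 147 + 167 = 314 mol/h
S = 147 / 314 * 100
= 0.4682 * 100
= 46.82 %

46.82 %


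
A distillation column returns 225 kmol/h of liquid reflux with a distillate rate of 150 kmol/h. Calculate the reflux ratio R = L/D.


Reflux ratio definition: R = L / D (liquid returned / distillate withdrawn)
L = 225 kmol/h, D = 150 kmol/h
R = 225 / 150 = 1.500

1.500


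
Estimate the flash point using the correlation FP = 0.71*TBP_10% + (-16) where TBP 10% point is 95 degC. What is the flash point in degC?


FP = 0.71 * 95 + (-16) = 51.45

51.45 degC


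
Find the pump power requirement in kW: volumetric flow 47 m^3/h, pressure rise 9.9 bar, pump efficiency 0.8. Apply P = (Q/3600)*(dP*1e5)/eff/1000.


Q = 47 / 3600 = 0.0130556 m^3/s
P = 0.0130556 * (9.9 * 1e5) / 0.8 / 1000 = 16.16

16.16 kW


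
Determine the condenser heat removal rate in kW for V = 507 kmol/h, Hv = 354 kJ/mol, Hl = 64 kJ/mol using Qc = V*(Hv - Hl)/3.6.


Qc = 507 * (354 - 64) / 3.6 = 507 * 290 / 3.6 = 40840

40840 kW


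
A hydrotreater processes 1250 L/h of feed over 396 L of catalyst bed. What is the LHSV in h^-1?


LHSV = volumetric feed rate / catalyst volume
= 1250 L/h / 396 L
= 3.157 h^-1

3.157 h^-1


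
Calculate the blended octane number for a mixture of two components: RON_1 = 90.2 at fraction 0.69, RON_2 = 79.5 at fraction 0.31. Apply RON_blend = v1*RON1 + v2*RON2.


Linear blending: RON_blend = sum(vi * RONi)
Contribution 1: 0.69 * 90.2 = 62.238
Contribution 2: 0.31 * 79.5 = 24.645
RON_blend = 62.238 + 24.645 = 86.883

86.883


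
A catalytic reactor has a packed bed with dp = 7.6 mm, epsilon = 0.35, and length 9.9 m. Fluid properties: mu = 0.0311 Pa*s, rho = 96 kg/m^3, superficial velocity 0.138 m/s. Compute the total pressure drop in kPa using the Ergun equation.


dp = 7.6 mm = 0.0076 m
Viscous term = 150*0.0311*0.138*(1-0.35)^2 / (0.0076^2*0.35^3) = 109831
Inertial term = 1.75*96*0.138^2*(1-0.35) / (0.0076*0.35^3) = 6382.09
dP/L = 109831 + 6382.09 = 116213 Pa/m
dP = 116213 * 9.9 / 1000 = 1151 kPa

1151 kPa


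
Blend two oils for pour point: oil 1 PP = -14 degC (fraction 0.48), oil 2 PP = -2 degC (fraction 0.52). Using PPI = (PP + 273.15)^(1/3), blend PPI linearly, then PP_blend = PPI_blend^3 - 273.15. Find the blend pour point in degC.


PPI_1 = (-14 + 273.15)^(1/3) = 6.375541
PPI_2 = (-2 + 273.15)^(1/3) = 6.472467
PPI_blend = 0.48 * 6.375541 + 0.52 * 6.472467 = 6.425943
PP_blend = 6.425943^3 - 273.15 = 265.3448 - 273.15 = -7.81

-7.81 degC


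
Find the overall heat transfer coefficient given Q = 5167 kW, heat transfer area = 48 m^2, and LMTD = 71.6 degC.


From Q = U*A*LMTD, U = Q / (A * LMTD)
U = 5167 / (48 * 71.6) = 5167 / 3436.8 = 1.503

1.503 kW/(m^2*K)


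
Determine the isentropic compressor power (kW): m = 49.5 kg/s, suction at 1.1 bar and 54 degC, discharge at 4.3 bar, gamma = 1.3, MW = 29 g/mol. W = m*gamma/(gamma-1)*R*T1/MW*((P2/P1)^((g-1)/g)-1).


Isentropic work: W = m*(gamma/(gamma-1))*(R*T1/MW)*((P2/P1)^((gamma-1)/gamma) - 1)
T1 = 54 + 273.15 = 327.15 K
Pressure ratio = 4.3 / 1.1 = 3.90909
Exponent = (1.3 - 1)/1.3 = 0.230769
(P2/P1)^exp - 1 = 3.90909^0.230769 - 1 = 0.369723
W = 49.5 * 1.3 / 0.3 * 8.314 * 327.15 / 29 * 0.369723 = 7438

7438 kW


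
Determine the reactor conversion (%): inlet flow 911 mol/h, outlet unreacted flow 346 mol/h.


X = (F_in - F_out) / F_in * 100
Moles reacted = 911 - 346 = 565
X = 565 / 911 * 100
= 0.6202 * 100
= 62.02 %

62.02 %


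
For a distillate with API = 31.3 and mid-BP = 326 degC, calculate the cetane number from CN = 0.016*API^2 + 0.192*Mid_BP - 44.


CN = 0.016 * 31.3^2 + 0.192 * 326 - 44
CN = 15.67504 + 62.592 - 44 = 34.26704

34.26704


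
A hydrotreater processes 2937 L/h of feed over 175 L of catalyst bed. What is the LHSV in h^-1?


LHSV = volumetric feed rate / catalyst volume
= 2937 L/h / 175 L
= 16.78 h^-1

16.78 h^-1


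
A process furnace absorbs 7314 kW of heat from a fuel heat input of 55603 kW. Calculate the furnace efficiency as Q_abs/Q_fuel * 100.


Furnace efficiency = Q_absorbed / Q_fuel * 100
= 7314 / 55603 * 100 = 13.15

13.15 %


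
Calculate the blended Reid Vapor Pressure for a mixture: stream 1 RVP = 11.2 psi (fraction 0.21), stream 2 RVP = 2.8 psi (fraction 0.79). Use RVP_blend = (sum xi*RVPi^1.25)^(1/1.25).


Chevron index: RVP_blend = (sum xi*RVPi^1.25)^(1/1.25)
RVP^1.25 terms: 0.21 * 11.2^1.25 + 0.79 * 2.8^1.25 = 7.16408
RVP_blend = 7.16408^(1/1.25) = 4.832

4.832 psi


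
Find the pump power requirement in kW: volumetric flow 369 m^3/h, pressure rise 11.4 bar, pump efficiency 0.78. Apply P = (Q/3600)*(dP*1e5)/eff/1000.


Q = 369 / 3600 = 0.1025 m^3/s
P = 0.1025 * (11.4 * 1e5) / 0.78 / 1000 = 149.8

149.8 kW


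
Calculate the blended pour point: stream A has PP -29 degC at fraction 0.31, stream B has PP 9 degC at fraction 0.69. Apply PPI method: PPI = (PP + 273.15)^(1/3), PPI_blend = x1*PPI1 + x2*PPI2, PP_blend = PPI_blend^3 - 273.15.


PPI_1 = (-29 + 273.15)^(1/3) = 6.25008
PPI_2 = (9 + 273.15)^(1/3) = 6.558835
PPI_blend = 0.31 * 6.25008 + 0.69 * 6.558835 = 6.463121
PP_blend = 6.463121^3 - 273.15 = 269.9771 - 273.15 = -3.17

-3.17 degC


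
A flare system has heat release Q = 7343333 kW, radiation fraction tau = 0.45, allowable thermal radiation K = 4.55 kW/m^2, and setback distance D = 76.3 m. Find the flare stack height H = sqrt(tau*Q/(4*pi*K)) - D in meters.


tau*Q/(4*pi*K) = 0.45 * 7343333 / (4 * pi * 4.55) = 57794.2
sqrt(57794.2) = 240.404
H = 240.404 - 76.3 = 164.1

164.1 m
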